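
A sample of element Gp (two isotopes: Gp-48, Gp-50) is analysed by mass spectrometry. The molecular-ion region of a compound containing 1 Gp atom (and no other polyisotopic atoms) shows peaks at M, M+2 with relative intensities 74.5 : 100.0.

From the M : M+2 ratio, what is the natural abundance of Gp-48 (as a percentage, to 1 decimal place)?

42.7%

If p is the fraction of Gp that is Gp-48, then I(M+2)/I(M) = [C(1,1)·p^0·(1−p)] / p^1 = 1·(1−p)/p = 100.0/74.5 = 1.3423
(1−p)/p = 1.3423/1 = 1.3423  ⇒  p = 1/(1 + 1.3423) = 0.4269
Gp-48: 42.7%, Gp-50: 57.3%.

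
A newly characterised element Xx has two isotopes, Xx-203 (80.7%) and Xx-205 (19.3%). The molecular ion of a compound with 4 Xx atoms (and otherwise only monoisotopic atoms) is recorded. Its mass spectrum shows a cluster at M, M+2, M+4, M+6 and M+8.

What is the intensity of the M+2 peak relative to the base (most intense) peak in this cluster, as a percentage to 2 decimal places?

(0.807 + 0.193)^4 gives M 0.4241, M+2 0.4057, M+4 0.1456, M+6 0.0232, M+8 0.0014; the largest is M.
P(M) = C(4,0) × 0.807^4 × 0.193^0 = 1 × 0.42412526 × 1.0000 = 0.424125 (base)
P(M+2) = C(4,1) × 0.807^3 × 0.193^1 = 4 × 0.52555794 × 0.1930 = 0.405731
Relative intensity = 0.405731 / 0.424125 × 100 = 95.66

95.66%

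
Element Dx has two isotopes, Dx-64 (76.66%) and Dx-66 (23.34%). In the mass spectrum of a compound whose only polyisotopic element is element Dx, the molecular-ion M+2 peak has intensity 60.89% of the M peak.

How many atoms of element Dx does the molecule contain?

For n independent Dx atoms, I(M+2)/I(M) = n · (abundance Dx-66) / (abundance Dx-64) = n · 0.2334/0.7666.
n = 0.6089 × 0.7666/0.2334 = 2.00 ≈ 2

2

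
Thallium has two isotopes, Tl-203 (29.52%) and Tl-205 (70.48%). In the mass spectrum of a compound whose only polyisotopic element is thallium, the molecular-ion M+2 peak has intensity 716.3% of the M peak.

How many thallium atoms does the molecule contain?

The M+2/M ratio from n Tl atoms is n · q/p = n · 0.7048/0.2952.
n = 7.163 × 0.2952/0.7048 = 3.00 ≈ 3

3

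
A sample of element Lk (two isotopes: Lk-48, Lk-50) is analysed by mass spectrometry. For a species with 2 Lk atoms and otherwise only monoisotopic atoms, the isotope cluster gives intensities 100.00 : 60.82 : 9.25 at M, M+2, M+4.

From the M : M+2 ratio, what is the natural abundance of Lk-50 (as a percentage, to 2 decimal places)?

Let p = fractional abundance of Lk-48. I(M+2)/I(M) = [C(2,1)·p^1·(1−p)] / p^2 = 2·(1−p)/p = 60.82/100.00 = 0.6082
(1−p)/p = 0.6082/2 = 0.3041  ⇒  p = 1/(1 + 0.3041) = 0.7668
Lk-48: 76.68%, Lk-50: 23.32%.

23.32%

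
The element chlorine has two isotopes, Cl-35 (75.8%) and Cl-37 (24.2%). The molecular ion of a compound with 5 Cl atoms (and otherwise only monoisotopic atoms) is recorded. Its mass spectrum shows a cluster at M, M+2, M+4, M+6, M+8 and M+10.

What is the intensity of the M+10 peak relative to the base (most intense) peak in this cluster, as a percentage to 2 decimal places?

0.21%

Term probabilities: M 0.2502, M+2 0.3994, M+4 0.2551, M+6 0.0814, M+8 0.0130, M+10 0.0008. Base peak = M+2.
P(M+2) = C(5,1) × 0.758^4 × 0.242^1 = 5 × 0.33012379 × 0.2420 = 0.399450 (base)
P(M+10) = C(5,5) × 0.758^0 × 0.242^5 = 1 × 1.0000 × 0.00083 = 0.000830
Relative intensity = 0.000830 / 0.399450 × 100 = 0.21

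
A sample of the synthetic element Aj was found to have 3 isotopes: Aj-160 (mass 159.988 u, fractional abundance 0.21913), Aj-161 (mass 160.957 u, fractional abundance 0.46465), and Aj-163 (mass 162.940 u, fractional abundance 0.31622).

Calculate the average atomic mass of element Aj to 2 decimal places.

161.37 u

The abundance-weighted mean is 0.21913 × 159.988 + 0.46465 × 160.957 + 0.31622 × 162.940
= 35.0582 + 74.7887 + 51.5249 = 161.3718 u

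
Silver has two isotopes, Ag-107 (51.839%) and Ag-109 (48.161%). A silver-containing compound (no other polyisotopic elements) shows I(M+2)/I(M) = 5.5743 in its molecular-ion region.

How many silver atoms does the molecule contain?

For n independent Ag atoms, I(M+2)/I(M) = n · (abundance Ag-109) / (abundance Ag-107) = n · 0.48161/0.51839.
n = 5.5743 × 0.51839/0.48161 = 6.00 ≈ 6

6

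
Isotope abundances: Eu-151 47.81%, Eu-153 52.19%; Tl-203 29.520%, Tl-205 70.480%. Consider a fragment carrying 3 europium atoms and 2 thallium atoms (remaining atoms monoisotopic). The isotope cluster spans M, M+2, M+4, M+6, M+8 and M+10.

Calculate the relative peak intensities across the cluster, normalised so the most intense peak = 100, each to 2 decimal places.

Europium pattern (n=3): 0.10928391 : 0.3578871 : 0.39067407 : 0.14215492
Thallium pattern (n=2): 0.08714304 : 0.41611392 : 0.49674304
Convolve the two distributions (both contribute in 2-u steps):
  M: 0.10928391×0.08714304 = 0.009523
  M+2: 0.10928391×0.41611392 + 0.3578871×0.08714304 = 0.076662
  M+4: 0.10928391×0.49674304 + 0.3578871×0.41611392 + 0.39067407×0.08714304 = 0.237252
  M+6: 0.3578871×0.49674304 + 0.39067407×0.41611392 + 0.14215492×0.08714304 = 0.352731
  M+8: 0.39067407×0.49674304 + 0.14215492×0.41611392 = 0.253217
  M+10: 0.14215492×0.49674304 = 0.070614
Scale to base peak (0.352731) = 100: 2.70 : 21.73 : 67.26 : 100.00 : 71.79 : 20.02

2.70 : 21.73 : 67.26 : 100.00 : 71.79 : 20.02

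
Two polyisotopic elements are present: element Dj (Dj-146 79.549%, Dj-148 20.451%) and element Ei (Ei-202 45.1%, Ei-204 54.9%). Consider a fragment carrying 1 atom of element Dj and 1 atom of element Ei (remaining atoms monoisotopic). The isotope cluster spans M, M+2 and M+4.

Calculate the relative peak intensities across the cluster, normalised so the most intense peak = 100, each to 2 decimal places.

Element Dj pattern (n=1): 0.79549 : 0.20451
Element Ei pattern (n=1): 0.4510 : 0.5490
Convolve the two distributions (both contribute in 2-u steps):
  M: 0.79549×0.4510 = 0.358766
  M+2: 0.79549×0.5490 + 0.20451×0.4510 = 0.528958
  M+4: 0.20451×0.5490 = 0.112276
Scale to base peak (0.528958) = 100: 67.83 : 100.00 : 21.23

67.83 : 100.00 : 21.23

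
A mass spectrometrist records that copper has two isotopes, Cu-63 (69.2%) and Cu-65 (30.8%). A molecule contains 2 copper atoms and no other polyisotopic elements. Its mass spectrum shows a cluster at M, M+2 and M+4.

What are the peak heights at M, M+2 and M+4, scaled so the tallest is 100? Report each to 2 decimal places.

100.00 : 89.02 : 19.81

The 2 Cu atoms are independent, so intensities follow the terms of (0.692 + 0.308)^2.
P(M) = 0.692^2 = 0.478864
P(M+2) = 2 × 0.692^1 × 0.308^1 = 0.426272
P(M+4) = 0.308^2 = 0.094864
The M peak is largest (0.478864); scaling to 100 gives 100.00 : 89.02 : 19.81.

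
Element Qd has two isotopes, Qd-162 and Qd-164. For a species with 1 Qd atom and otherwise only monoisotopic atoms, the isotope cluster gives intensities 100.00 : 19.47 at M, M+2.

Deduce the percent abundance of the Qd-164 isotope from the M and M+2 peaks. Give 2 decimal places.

Let p = fractional abundance of Qd-162. I(M+2)/I(M) = [C(1,1)·p^0·(1−p)] / p^1 = 1·(1−p)/p = 19.47/100.00 = 0.1947
(1−p)/p = 0.1947/1 = 0.1947  ⇒  p = 1/(1 + 0.1947) = 0.8370
Qd-162: 83.70%, Qd-164: 16.30%.

16.30%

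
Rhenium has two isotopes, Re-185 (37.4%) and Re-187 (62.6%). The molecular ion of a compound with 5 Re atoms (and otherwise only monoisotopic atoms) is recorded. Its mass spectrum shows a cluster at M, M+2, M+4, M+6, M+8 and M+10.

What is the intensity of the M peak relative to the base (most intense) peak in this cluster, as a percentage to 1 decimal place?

2.1%

(0.374 + 0.626)^5 gives M 0.0073, M+2 0.0612, M+4 0.2050, M+6 0.3431, M+8 0.2872, M+10 0.0961; the largest is M+6.
P(M+6) = C(5,3) × 0.374^2 × 0.626^3 = 10 × 0.139876 × 0.24531438 = 0.343136 (base)
P(M) = C(5,0) × 0.374^5 × 0.626^0 = 1 × 0.00731742 × 1.0000 = 0.007317
Relative intensity = 0.007317 / 0.343136 × 100 = 2.1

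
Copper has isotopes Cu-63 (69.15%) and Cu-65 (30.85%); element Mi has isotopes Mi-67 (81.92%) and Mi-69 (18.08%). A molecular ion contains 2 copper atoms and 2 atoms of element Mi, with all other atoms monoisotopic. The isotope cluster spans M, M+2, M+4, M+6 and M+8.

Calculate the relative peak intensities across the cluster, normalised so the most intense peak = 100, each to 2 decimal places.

Copper pattern (n=2): 0.47817225 : 0.4266555 : 0.09517225
Element Mi pattern (n=2): 0.67108864 : 0.29622272 : 0.03268864
Convolve the two distributions (both contribute in 2-u steps):
  M: 0.47817225×0.67108864 = 0.320896
  M+2: 0.47817225×0.29622272 + 0.4266555×0.67108864 = 0.427969
  M+4: 0.47817225×0.03268864 + 0.4266555×0.29622272 + 0.09517225×0.67108864 = 0.205885
  M+6: 0.4266555×0.03268864 + 0.09517225×0.29622272 = 0.042139
  M+8: 0.09517225×0.03268864 = 0.003111
Scale to base peak (0.427969) = 100: 74.98 : 100.00 : 48.11 : 9.85 : 0.73

74.98 : 100.00 : 48.11 : 9.85 : 0.73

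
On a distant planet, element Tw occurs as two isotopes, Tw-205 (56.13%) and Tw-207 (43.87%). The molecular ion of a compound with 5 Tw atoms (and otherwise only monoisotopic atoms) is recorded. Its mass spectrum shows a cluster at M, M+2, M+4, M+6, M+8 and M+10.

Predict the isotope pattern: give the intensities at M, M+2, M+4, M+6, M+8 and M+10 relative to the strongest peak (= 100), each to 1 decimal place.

16.4 : 64.0 : 100.0 : 78.2 : 30.5 : 4.8

Each Tw atom is independently Tw-205 (p = 0.5613) or Tw-207 (q = 0.4387); the cluster is the binomial expansion (p + q)^5.
P(M) = 0.5613^5 = 0.055715
P(M+2) = 5 × 0.5613^4 × 0.4387^1 = 0.217730
P(M+4) = 10 × 0.5613^3 × 0.4387^2 = 0.340346
P(M+6) = 10 × 0.5613^2 × 0.4387^3 = 0.266007
P(M+8) = 5 × 0.5613^1 × 0.4387^4 = 0.103953
P(M+10) = 0.4387^5 = 0.016249
The M+4 peak is largest (0.340346); scaling to 100 gives 16.4 : 64.0 : 100.0 : 78.2 : 30.5 : 4.8.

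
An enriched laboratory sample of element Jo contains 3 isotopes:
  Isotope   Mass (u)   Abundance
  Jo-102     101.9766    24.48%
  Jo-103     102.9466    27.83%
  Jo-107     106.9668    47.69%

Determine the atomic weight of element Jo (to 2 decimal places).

104.63 u

The abundance-weighted mean is 0.2448 × 101.9766 + 0.2783 × 102.9466 + 0.4769 × 106.9668
= 24.96387 + 28.65004 + 51.01247 = 104.62638 u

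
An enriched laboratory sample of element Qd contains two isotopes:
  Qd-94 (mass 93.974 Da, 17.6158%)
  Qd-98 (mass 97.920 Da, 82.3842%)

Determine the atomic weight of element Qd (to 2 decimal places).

97.22 Da

Ar = Σ fᵢ·mᵢ = 0.176158 × 93.974 + 0.823842 × 97.920
= 16.5543 + 80.6706 = 97.2249 Da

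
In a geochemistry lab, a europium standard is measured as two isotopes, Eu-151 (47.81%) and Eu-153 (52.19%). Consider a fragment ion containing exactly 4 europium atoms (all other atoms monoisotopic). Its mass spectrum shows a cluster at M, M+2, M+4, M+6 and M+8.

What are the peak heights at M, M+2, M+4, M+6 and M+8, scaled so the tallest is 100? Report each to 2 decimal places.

13.99 : 61.07 : 100.00 : 72.77 : 19.86

The 4 Eu atoms are independent, so intensities follow the terms of (0.4781 + 0.5219)^4.
P(M) = 0.4781^4 = 0.052249
P(M+2) = 4 × 0.4781^3 × 0.5219^1 = 0.228141
P(M+4) = 6 × 0.4781^2 × 0.5219^2 = 0.373563
P(M+6) = 4 × 0.4781^1 × 0.5219^3 = 0.271857
P(M+8) = 0.5219^4 = 0.074191
The M+4 peak is largest (0.373563); scaling to 100 gives 13.99 : 61.07 : 100.00 : 72.77 : 19.86.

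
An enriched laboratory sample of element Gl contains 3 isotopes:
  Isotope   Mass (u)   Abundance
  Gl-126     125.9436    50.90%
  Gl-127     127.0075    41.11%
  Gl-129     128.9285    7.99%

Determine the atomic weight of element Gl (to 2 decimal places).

Weight each isotope mass by its fractional abundance: 0.5090 × 125.9436 + 0.4111 × 127.0075 + 0.0799 × 128.9285
= 64.10529 + 52.21278 + 10.30139 = 126.61946 u

126.62 u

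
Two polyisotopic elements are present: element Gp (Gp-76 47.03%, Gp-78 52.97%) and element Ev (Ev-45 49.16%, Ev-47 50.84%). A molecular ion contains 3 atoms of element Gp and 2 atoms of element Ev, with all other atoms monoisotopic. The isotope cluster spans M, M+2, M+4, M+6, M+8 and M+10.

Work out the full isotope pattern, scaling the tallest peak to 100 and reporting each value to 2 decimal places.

7.74 : 42.18 : 91.87 : 100.00 : 54.40 : 11.83

Element Gp pattern (n=3): 0.10402194 : 0.35148046 : 0.39587327 : 0.14862433
Element Ev pattern (n=2): 0.24167056 : 0.49985888 : 0.25847056
Convolve the two distributions (both contribute in 2-u steps):
  M: 0.10402194×0.24167056 = 0.025139
  M+2: 0.10402194×0.49985888 + 0.35148046×0.24167056 = 0.136939
  M+4: 0.10402194×0.25847056 + 0.35148046×0.49985888 + 0.39587327×0.24167056 = 0.298248
  M+6: 0.35148046×0.25847056 + 0.39587327×0.49985888 + 0.14862433×0.24167056 = 0.324646
  M+8: 0.39587327×0.25847056 + 0.14862433×0.49985888 = 0.176613
  M+10: 0.14862433×0.25847056 = 0.038415
Scale to base peak (0.324646) = 100: 7.74 : 42.18 : 91.87 : 100.00 : 54.40 : 11.83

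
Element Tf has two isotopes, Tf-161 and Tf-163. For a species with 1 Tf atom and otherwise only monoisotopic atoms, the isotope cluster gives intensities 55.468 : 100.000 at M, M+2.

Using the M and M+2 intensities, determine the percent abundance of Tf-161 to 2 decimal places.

Write p for the Tf-161 fraction. I(M+2)/I(M) = [C(1,1)·p^0·(1−p)] / p^1 = 1·(1−p)/p = 100.000/55.468 = 1.8028
(1−p)/p = 1.8028/1 = 1.8028  ⇒  p = 1/(1 + 1.8028) = 0.3568
Tf-161: 35.68%, Tf-163: 64.32%.

35.68%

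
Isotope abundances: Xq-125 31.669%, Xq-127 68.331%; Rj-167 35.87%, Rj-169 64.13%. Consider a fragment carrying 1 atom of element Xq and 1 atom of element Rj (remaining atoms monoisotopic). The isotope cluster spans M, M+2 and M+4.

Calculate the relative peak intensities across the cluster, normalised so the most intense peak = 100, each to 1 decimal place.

Element Xq pattern (n=1): 0.31669 : 0.68331
Element Rj pattern (n=1): 0.3587 : 0.6413
Convolve the two distributions (both contribute in 2-u steps):
  M: 0.31669×0.3587 = 0.113597
  M+2: 0.31669×0.6413 + 0.68331×0.3587 = 0.448197
  M+4: 0.68331×0.6413 = 0.438207
Scale to base peak (0.448197) = 100: 25.3 : 100.0 : 97.8

25.3 : 100.0 : 97.8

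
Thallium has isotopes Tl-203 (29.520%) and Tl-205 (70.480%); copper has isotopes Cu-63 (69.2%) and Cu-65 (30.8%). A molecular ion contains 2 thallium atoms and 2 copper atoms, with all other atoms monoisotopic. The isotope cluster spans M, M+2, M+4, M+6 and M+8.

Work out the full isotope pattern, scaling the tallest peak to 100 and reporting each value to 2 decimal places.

9.85 : 55.82 : 100.00 : 59.32 : 11.13

Thallium pattern (n=2): 0.08714304 : 0.41611392 : 0.49674304
Copper pattern (n=2): 0.478864 : 0.426272 : 0.094864
Convolve the two distributions (both contribute in 2-u steps):
  M: 0.08714304×0.478864 = 0.041730
  M+2: 0.08714304×0.426272 + 0.41611392×0.478864 = 0.236409
  M+4: 0.08714304×0.094864 + 0.41611392×0.426272 + 0.49674304×0.478864 = 0.423517
  M+6: 0.41611392×0.094864 + 0.49674304×0.426272 = 0.251222
  M+8: 0.49674304×0.094864 = 0.047123
Scale to base peak (0.423517) = 100: 9.85 : 55.82 : 100.00 : 59.32 : 11.13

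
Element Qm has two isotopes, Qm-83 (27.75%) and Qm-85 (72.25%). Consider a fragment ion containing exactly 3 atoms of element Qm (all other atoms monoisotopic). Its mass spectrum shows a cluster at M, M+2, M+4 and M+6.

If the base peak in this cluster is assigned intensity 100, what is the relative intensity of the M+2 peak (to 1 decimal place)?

Binomial terms of (0.2775 + 0.7225)^3: M 0.0214, M+2 0.1669, M+4 0.4346, M+6 0.3771 → M+4 is the base peak.
P(M+4) = C(3,2) × 0.2775^1 × 0.7225^2 = 3 × 0.2775 × 0.52200625 = 0.434570 (base)
P(M+2) = C(3,1) × 0.2775^2 × 0.7225^1 = 3 × 0.07700625 × 0.7225 = 0.166911
Relative intensity = 0.166911 / 0.434570 × 100 = 38.4

38.4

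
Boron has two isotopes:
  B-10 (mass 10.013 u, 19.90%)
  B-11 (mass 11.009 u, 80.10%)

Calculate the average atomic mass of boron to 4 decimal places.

10.8108 u

The abundance-weighted mean is 0.1990 × 10.013 + 0.8010 × 11.009
= 1.99259 + 8.81821 = 10.81080 u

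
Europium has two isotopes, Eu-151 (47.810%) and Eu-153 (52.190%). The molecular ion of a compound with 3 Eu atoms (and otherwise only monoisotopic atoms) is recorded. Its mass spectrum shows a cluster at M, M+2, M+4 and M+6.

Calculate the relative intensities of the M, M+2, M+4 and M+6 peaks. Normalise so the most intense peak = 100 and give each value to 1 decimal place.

28.0 : 91.6 : 100.0 : 36.4

Expanding (0.47810 + 0.52190)^3:
P(M) = 0.47810^3 = 0.109284
P(M+2) = 3 × 0.47810^2 × 0.52190^1 = 0.357887
P(M+4) = 3 × 0.47810^1 × 0.52190^2 = 0.390674
P(M+6) = 0.52190^3 = 0.142155
The M+4 peak is largest (0.390674); scaling to 100 gives 28.0 : 91.6 : 100.0 : 36.4.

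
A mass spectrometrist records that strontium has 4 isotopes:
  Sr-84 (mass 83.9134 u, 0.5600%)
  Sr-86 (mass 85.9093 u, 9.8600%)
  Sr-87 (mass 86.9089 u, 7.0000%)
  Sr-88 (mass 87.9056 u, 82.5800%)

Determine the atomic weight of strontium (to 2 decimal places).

Weight each isotope mass by its fractional abundance: 0.005600 × 83.9134 + 0.098600 × 85.9093 + 0.070000 × 86.9089 + 0.825800 × 87.9056
= 0.46992 + 8.47066 + 6.08362 + 72.59244 = 87.61664 u

87.62 u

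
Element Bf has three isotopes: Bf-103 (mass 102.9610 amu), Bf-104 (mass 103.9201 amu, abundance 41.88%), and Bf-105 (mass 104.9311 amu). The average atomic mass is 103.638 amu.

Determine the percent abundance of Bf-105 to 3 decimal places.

The remaining 58.12% is split between Bf-103 (fraction x) and Bf-105 (fraction 0.5812 − x).
Substituting: 102.9610x + 104.9311(0.5812 − x) = 60.11626212
(102.9610 − 104.9311)x = -0.8696932  ⇒  x = 0.44145, y = 0.13975
Bf-103: 44.145%, Bf-105: 13.975%.

13.975%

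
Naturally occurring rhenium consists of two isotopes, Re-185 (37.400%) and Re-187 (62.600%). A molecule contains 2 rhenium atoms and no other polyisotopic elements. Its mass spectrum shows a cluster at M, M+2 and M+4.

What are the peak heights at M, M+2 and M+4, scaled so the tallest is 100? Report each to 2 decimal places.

29.87 : 100.00 : 83.69

Each Re atom is independently Re-185 (p = 0.37400) or Re-187 (q = 0.62600); the cluster is the binomial expansion (p + q)^2.
P(M) = 0.37400^2 = 0.139876
P(M+2) = 2 × 0.37400^1 × 0.62600^1 = 0.468248
P(M+4) = 0.62600^2 = 0.391876
The M+2 peak is largest (0.468248); scaling to 100 gives 29.87 : 100.00 : 83.69.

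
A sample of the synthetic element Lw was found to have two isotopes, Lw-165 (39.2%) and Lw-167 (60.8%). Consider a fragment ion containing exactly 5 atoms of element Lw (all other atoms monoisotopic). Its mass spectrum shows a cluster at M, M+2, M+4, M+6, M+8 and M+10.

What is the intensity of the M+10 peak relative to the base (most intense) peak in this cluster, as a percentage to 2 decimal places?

24.06%

Binomial terms of (0.392 + 0.608)^5: M 0.0093, M+2 0.0718, M+4 0.2227, M+6 0.3454, M+8 0.2678, M+10 0.0831 → M+6 is the base peak.
P(M+6) = C(5,3) × 0.392^2 × 0.608^3 = 10 × 0.153664 × 0.22475571 = 0.345369 (base)
P(M+10) = C(5,5) × 0.392^0 × 0.608^5 = 1 × 1.0000 × 0.0830841 = 0.083084
Relative intensity = 0.083084 / 0.345369 × 100 = 24.06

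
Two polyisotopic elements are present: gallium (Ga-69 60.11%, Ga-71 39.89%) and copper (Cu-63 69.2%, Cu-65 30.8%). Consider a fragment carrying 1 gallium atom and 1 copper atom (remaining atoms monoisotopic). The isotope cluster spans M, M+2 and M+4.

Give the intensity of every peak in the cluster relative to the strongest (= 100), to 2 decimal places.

90.20 : 100.00 : 26.64

Gallium pattern (n=1): 0.6011 : 0.3989
Copper pattern (n=1): 0.6920 : 0.3080
Convolve the two distributions (both contribute in 2-u steps):
  M: 0.6011×0.6920 = 0.415961
  M+2: 0.6011×0.3080 + 0.3989×0.6920 = 0.461178
  M+4: 0.3989×0.3080 = 0.122861
Scale to base peak (0.461178) = 100: 90.20 : 100.00 : 26.64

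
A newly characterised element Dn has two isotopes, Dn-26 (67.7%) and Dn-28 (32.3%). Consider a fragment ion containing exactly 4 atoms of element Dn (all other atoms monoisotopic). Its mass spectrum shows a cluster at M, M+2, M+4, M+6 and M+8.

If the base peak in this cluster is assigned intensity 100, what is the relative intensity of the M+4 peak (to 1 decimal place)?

71.6

Term probabilities: M 0.2101, M+2 0.4009, M+4 0.2869, M+6 0.0913, M+8 0.0109. Base peak = M+2.
P(M+2) = C(4,1) × 0.677^3 × 0.323^1 = 4 × 0.31028873 × 0.3230 = 0.400893 (base)
P(M+4) = C(4,2) × 0.677^2 × 0.323^2 = 6 × 0.458329 × 0.104329 = 0.286902
Relative intensity = 0.286902 / 0.400893 × 100 = 71.6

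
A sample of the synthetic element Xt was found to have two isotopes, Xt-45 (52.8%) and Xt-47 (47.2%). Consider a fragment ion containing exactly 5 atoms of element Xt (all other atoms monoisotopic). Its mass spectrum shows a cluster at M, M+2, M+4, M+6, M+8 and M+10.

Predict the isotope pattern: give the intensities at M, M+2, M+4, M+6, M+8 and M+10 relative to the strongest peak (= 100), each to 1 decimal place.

12.5 : 55.9 : 100.0 : 89.4 : 40.0 : 7.1

Expanding (0.528 + 0.472)^5:
P(M) = 0.528^5 = 0.041036
P(M+2) = 5 × 0.528^4 × 0.472^1 = 0.183420
P(M+4) = 10 × 0.528^3 × 0.472^2 = 0.327933
P(M+6) = 10 × 0.528^2 × 0.472^3 = 0.293153
P(M+8) = 5 × 0.528^1 × 0.472^4 = 0.131030
P(M+10) = 0.472^5 = 0.023427
The M+4 peak is largest (0.327933); scaling to 100 gives 12.5 : 55.9 : 100.0 : 89.4 : 40.0 : 7.1.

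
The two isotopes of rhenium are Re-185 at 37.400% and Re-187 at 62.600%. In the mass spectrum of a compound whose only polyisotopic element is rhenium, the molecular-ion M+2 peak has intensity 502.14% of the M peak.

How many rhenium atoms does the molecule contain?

3

For n independent Re atoms, I(M+2)/I(M) = n · (abundance Re-187) / (abundance Re-185) = n · 0.62600/0.37400.
n = 5.0214 × 0.37400/0.62600 = 3.00 ≈ 3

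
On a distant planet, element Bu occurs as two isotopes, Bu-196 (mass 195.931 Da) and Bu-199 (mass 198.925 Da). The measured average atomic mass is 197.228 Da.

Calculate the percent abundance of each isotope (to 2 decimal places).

Bu-196: 56.68%, Bu-199: 43.32%

Writing the weighted mean with unknown fraction x of Bu-196:
195.931·x + 198.925·(1 − x) = 197.228
(195.931 − 198.925)·x = 197.228 − 198.925
x = -1.697 / -2.994 = 0.56680 → 56.68% Bu-196, 43.32% Bu-199.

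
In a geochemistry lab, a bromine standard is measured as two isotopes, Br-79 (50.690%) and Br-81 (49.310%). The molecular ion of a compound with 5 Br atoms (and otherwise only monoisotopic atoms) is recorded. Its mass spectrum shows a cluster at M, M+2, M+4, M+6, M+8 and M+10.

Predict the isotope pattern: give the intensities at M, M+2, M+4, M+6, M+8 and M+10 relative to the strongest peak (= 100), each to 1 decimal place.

Expanding (0.50690 + 0.49310)^5:
P(M) = 0.50690^5 = 0.033467
P(M+2) = 5 × 0.50690^4 × 0.49310^1 = 0.162777
P(M+4) = 10 × 0.50690^3 × 0.49310^2 = 0.316692
P(M+6) = 10 × 0.50690^2 × 0.49310^3 = 0.308070
P(M+8) = 5 × 0.50690^1 × 0.49310^4 = 0.149842
P(M+10) = 0.49310^5 = 0.029152
The M+4 peak is largest (0.316692); scaling to 100 gives 10.6 : 51.4 : 100.0 : 97.3 : 47.3 : 9.2.

10.6 : 51.4 : 100.0 : 97.3 : 47.3 : 9.2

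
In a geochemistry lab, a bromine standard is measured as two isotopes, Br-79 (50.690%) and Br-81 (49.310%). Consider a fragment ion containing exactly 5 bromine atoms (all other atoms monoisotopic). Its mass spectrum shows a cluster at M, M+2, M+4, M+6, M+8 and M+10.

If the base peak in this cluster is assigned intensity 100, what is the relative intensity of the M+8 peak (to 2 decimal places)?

47.31

Binomial terms of (0.50690 + 0.49310)^5: M 0.0335, M+2 0.1628, M+4 0.3167, M+6 0.3081, M+8 0.1498, M+10 0.0292 → M+4 is the base peak.
P(M+4) = C(5,2) × 0.50690^3 × 0.49310^2 = 10 × 0.13024674 × 0.24314761 = 0.316692 (base)
P(M+8) = C(5,4) × 0.50690^1 × 0.49310^4 = 5 × 0.5069 × 0.05912076 = 0.149842
Relative intensity = 0.149842 / 0.316692 × 100 = 47.31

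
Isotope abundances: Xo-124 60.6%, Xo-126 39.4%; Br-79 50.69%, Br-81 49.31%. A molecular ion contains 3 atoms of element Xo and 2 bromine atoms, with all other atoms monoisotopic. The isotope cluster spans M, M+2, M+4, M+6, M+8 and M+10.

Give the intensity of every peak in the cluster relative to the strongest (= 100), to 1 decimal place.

16.6 : 64.8 : 100.0 : 76.3 : 28.9 : 4.3

Element Xo pattern (n=3): 0.22254502 : 0.43407295 : 0.28221905 : 0.06116298
Bromine pattern (n=2): 0.25694761 : 0.49990478 : 0.24314761
Convolve the two distributions (both contribute in 2-u steps):
  M: 0.22254502×0.25694761 = 0.057182
  M+2: 0.22254502×0.49990478 + 0.43407295×0.25694761 = 0.222785
  M+4: 0.22254502×0.24314761 + 0.43407295×0.49990478 + 0.28221905×0.25694761 = 0.343622
  M+6: 0.43407295×0.24314761 + 0.28221905×0.49990478 + 0.06116298×0.25694761 = 0.262342
  M+8: 0.28221905×0.24314761 + 0.06116298×0.49990478 = 0.099197
  M+10: 0.06116298×0.24314761 = 0.014872
Scale to base peak (0.343622) = 100: 16.6 : 64.8 : 100.0 : 76.3 : 28.9 : 4.3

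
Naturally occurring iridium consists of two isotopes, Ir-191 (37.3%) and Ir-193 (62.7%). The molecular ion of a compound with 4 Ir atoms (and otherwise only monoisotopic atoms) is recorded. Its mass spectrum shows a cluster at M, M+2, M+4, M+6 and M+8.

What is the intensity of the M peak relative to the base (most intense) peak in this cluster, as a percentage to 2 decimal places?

5.26%

Binomial terms of (0.373 + 0.627)^4: M 0.0194, M+2 0.1302, M+4 0.3282, M+6 0.3678, M+8 0.1546 → M+6 is the base peak.
P(M+6) = C(4,3) × 0.373^1 × 0.627^3 = 4 × 0.3730 × 0.24649188 = 0.367766 (base)
P(M) = C(4,0) × 0.373^4 × 0.627^0 = 1 × 0.01935688 × 1.0000 = 0.019357
Relative intensity = 0.019357 / 0.367766 × 100 = 5.26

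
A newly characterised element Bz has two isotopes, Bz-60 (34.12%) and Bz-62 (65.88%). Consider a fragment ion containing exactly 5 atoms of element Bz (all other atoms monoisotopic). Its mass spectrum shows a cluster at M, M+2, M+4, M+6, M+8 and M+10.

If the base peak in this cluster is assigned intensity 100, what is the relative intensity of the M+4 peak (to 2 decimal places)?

Term probabilities: M 0.0046, M+2 0.0446, M+4 0.1724, M+6 0.3329, M+8 0.3214, M+10 0.1241. Base peak = M+6.
P(M+6) = C(5,3) × 0.3412^2 × 0.6588^3 = 10 × 0.11641744 × 0.28593069 = 0.332873 (base)
P(M+4) = C(5,2) × 0.3412^3 × 0.6588^2 = 10 × 0.03972163 × 0.43401744 = 0.172399
Relative intensity = 0.172399 / 0.332873 × 100 = 51.79

51.79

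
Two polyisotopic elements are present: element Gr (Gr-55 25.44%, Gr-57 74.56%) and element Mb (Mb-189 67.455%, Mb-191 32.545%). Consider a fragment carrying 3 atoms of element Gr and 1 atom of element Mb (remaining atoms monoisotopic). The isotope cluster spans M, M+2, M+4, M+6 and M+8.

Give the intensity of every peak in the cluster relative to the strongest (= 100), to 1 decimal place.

2.7 : 24.7 : 79.8 : 100.0 : 32.3

Element Gr pattern (n=3): 0.01646461 : 0.14476426 : 0.42427766 : 0.41449347
Element Mb pattern (n=1): 0.67455 : 0.32545
Convolve the two distributions (both contribute in 2-u steps):
  M: 0.01646461×0.67455 = 0.011106
  M+2: 0.01646461×0.32545 + 0.14476426×0.67455 = 0.103009
  M+4: 0.14476426×0.32545 + 0.42427766×0.67455 = 0.333310
  M+6: 0.42427766×0.32545 + 0.41449347×0.67455 = 0.417678
  M+8: 0.41449347×0.32545 = 0.134897
Scale to base peak (0.417678) = 100: 2.7 : 24.7 : 79.8 : 100.0 : 32.3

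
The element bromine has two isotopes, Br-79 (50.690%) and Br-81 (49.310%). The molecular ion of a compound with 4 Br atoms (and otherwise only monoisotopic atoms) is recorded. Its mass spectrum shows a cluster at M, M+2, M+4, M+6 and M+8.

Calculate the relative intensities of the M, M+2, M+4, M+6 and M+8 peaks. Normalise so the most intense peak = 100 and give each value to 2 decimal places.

Expanding (0.50690 + 0.49310)^4:
P(M) = 0.50690^4 = 0.066022
P(M+2) = 4 × 0.50690^3 × 0.49310^1 = 0.256899
P(M+4) = 6 × 0.50690^2 × 0.49310^2 = 0.374857
P(M+6) = 4 × 0.50690^1 × 0.49310^3 = 0.243101
P(M+8) = 0.49310^4 = 0.059121
The M+4 peak is largest (0.374857); scaling to 100 gives 17.61 : 68.53 : 100.00 : 64.85 : 15.77.

17.61 : 68.53 : 100.00 : 64.85 : 15.77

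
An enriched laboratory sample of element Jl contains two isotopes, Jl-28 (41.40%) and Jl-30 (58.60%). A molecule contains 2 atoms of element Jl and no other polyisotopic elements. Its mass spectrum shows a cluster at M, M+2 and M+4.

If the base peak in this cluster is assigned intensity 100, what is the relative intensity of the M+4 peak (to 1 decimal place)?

Binomial terms of (0.4140 + 0.5860)^2: M 0.1714, M+2 0.4852, M+4 0.3434 → M+2 is the base peak.
P(M+2) = C(2,1) × 0.4140^1 × 0.5860^1 = 2 × 0.4140 × 0.5860 = 0.485208 (base)
P(M+4) = C(2,2) × 0.4140^0 × 0.5860^2 = 1 × 1.0000 × 0.343396 = 0.343396
Relative intensity = 0.343396 / 0.485208 × 100 = 70.8

70.8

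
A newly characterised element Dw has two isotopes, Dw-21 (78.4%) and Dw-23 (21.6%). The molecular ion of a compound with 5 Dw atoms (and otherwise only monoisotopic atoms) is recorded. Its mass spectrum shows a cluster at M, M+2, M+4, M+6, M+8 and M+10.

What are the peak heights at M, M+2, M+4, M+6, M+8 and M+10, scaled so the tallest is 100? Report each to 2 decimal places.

72.59 : 100.00 : 55.10 : 15.18 : 2.09 : 0.12

Each Dw atom is independently Dw-21 (p = 0.784) or Dw-23 (q = 0.216); the cluster is the binomial expansion (p + q)^5.
P(M) = 0.784^5 = 0.296197
P(M+2) = 5 × 0.784^4 × 0.216^1 = 0.408026
P(M+4) = 10 × 0.784^3 × 0.216^2 = 0.224831
P(M+6) = 10 × 0.784^2 × 0.216^3 = 0.061943
P(M+8) = 5 × 0.784^1 × 0.216^4 = 0.008533
P(M+10) = 0.216^5 = 0.000470
The M+2 peak is largest (0.408026); scaling to 100 gives 72.59 : 100.00 : 55.10 : 15.18 : 2.09 : 0.12.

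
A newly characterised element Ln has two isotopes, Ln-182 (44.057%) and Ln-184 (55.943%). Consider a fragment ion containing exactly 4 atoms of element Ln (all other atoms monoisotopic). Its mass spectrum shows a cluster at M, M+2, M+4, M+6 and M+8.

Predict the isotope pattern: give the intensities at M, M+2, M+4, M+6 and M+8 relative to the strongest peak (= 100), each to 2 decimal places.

10.34 : 52.50 : 100.00 : 84.65 : 26.87

Expanding (0.44057 + 0.55943)^4:
P(M) = 0.44057^4 = 0.037676
P(M+2) = 4 × 0.44057^3 × 0.55943^1 = 0.191360
P(M+4) = 6 × 0.44057^2 × 0.55943^2 = 0.364479
P(M+6) = 4 × 0.44057^1 × 0.55943^3 = 0.308540
P(M+8) = 0.55943^4 = 0.097945
The M+4 peak is largest (0.364479); scaling to 100 gives 10.34 : 52.50 : 100.00 : 84.65 : 26.87.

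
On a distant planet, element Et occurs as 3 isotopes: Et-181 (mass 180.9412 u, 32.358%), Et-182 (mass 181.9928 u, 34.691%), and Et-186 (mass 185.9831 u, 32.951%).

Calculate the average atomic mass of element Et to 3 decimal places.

182.967 u

Average mass = Σ (abundance × isotope mass) = 0.32358 × 180.9412 + 0.34691 × 181.9928 + 0.32951 × 185.9831
= 58.54895 + 63.13512 + 61.28329 = 182.96736 u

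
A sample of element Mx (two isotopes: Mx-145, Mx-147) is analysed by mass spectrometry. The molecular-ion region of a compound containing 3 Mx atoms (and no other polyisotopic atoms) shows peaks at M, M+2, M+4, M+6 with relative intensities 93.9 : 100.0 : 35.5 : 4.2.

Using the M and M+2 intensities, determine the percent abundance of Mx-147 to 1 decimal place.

If p is the fraction of Mx that is Mx-145, then I(M+2)/I(M) = [C(3,1)·p^2·(1−p)] / p^3 = 3·(1−p)/p = 100.0/93.9 = 1.0650
(1−p)/p = 1.0650/3 = 0.3550  ⇒  p = 1/(1 + 0.3550) = 0.7380
Mx-145: 73.8%, Mx-147: 26.2%.

26.2%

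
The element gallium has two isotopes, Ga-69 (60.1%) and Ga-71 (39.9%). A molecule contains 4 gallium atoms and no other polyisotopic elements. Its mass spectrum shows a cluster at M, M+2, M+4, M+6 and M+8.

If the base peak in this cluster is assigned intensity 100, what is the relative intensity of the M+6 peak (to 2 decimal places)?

Term probabilities: M 0.1305, M+2 0.3465, M+4 0.3450, M+6 0.1527, M+8 0.0253. Base peak = M+2.
P(M+2) = C(4,1) × 0.601^3 × 0.399^1 = 4 × 0.2170818 × 0.3990 = 0.346463 (base)
P(M+6) = C(4,3) × 0.601^1 × 0.399^3 = 4 × 0.6010 × 0.0635212 = 0.152705
Relative intensity = 0.152705 / 0.346463 × 100 = 44.08

44.08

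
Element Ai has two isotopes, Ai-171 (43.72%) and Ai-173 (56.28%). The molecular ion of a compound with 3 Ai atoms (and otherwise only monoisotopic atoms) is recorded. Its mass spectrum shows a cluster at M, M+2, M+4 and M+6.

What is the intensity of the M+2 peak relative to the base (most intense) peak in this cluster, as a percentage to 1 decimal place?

77.7%

(0.4372 + 0.5628)^3 gives M 0.0836, M+2 0.3227, M+4 0.4154, M+6 0.1783; the largest is M+4.
P(M+4) = C(3,2) × 0.4372^1 × 0.5628^2 = 3 × 0.4372 × 0.31674384 = 0.415441 (base)
P(M+2) = C(3,1) × 0.4372^2 × 0.5628^1 = 3 × 0.19114384 × 0.5628 = 0.322727
Relative intensity = 0.322727 / 0.415441 × 100 = 77.7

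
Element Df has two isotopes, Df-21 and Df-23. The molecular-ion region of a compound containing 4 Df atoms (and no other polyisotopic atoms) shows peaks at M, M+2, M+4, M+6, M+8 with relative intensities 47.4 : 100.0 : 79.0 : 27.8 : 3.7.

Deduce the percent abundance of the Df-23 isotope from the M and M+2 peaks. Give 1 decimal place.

Write p for the Df-21 fraction. I(M+2)/I(M) = [C(4,1)·p^3·(1−p)] / p^4 = 4·(1−p)/p = 100.0/47.4 = 2.1097
(1−p)/p = 2.1097/4 = 0.5274  ⇒  p = 1/(1 + 0.5274) = 0.6547
Df-21: 65.5%, Df-23: 34.5%.

34.5%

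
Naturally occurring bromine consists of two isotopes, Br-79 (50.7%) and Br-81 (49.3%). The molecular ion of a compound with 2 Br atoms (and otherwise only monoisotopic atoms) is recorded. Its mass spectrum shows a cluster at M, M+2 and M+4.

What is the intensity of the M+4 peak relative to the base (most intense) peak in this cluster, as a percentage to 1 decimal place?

(0.507 + 0.493)^2 gives M 0.2570, M+2 0.4999, M+4 0.2430; the largest is M+2.
P(M+2) = C(2,1) × 0.507^1 × 0.493^1 = 2 × 0.5070 × 0.4930 = 0.499902 (base)
P(M+4) = C(2,2) × 0.507^0 × 0.493^2 = 1 × 1.0000 × 0.243049 = 0.243049
Relative intensity = 0.243049 / 0.499902 × 100 = 48.6

48.6%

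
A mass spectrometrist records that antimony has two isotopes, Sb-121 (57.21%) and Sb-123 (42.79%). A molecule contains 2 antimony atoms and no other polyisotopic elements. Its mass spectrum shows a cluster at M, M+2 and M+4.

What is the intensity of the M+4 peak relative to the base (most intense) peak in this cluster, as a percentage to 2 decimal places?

Term probabilities: M 0.3273, M+2 0.4896, M+4 0.1831. Base peak = M+2.
P(M+2) = C(2,1) × 0.5721^1 × 0.4279^1 = 2 × 0.5721 × 0.4279 = 0.489603 (base)
P(M+4) = C(2,2) × 0.5721^0 × 0.4279^2 = 1 × 1.0000 × 0.18309841 = 0.183098
Relative intensity = 0.183098 / 0.489603 × 100 = 37.40

37.40%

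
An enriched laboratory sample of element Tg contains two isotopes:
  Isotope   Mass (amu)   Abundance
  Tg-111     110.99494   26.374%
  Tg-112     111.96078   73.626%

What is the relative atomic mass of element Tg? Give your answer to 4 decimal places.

111.7060 amu

Average mass = Σ (abundance × isotope mass) = 0.26374 × 110.99494 + 0.73626 × 111.96078
= 29.273805 + 82.432244 = 111.706049 amu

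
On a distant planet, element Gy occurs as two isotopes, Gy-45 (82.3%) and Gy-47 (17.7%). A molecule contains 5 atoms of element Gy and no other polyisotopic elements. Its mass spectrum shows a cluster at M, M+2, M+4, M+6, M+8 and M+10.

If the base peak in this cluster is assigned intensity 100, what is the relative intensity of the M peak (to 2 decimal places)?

Binomial terms of (0.823 + 0.177)^5: M 0.3776, M+2 0.4060, M+4 0.1746, M+6 0.0376, M+8 0.0040, M+10 0.0002 → M+2 is the base peak.
P(M+2) = C(5,1) × 0.823^4 × 0.177^1 = 5 × 0.45877457 × 0.1770 = 0.406015 (base)
P(M) = C(5,0) × 0.823^5 × 0.177^0 = 1 × 0.37757147 × 1.0000 = 0.377571
Relative intensity = 0.377571 / 0.406015 × 100 = 92.99

92.99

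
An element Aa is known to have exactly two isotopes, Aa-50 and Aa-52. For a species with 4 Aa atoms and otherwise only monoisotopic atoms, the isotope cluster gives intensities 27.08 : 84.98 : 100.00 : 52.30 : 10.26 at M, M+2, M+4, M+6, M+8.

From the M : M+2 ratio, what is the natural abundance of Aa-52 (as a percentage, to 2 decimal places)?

Write p for the Aa-50 fraction. I(M+2)/I(M) = [C(4,1)·p^3·(1−p)] / p^4 = 4·(1−p)/p = 84.98/27.08 = 3.1381
(1−p)/p = 3.1381/4 = 0.7845  ⇒  p = 1/(1 + 0.7845) = 0.5604
Aa-50: 56.04%, Aa-52: 43.96%.

43.96%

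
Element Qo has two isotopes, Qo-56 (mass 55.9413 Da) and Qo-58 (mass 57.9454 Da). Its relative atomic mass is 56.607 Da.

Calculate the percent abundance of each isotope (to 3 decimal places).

Qo-56: 66.783%, Qo-58: 33.217%

With x = fraction of Qo-56 (so Qo-58 is 1 − x):
55.9413·x + 57.9454·(1 − x) = 56.607
(55.9413 − 57.9454)·x = 56.607 − 57.9454
x = -1.3384 / -2.0041 = 0.66783 → 66.783% Qo-56, 33.217% Qo-58.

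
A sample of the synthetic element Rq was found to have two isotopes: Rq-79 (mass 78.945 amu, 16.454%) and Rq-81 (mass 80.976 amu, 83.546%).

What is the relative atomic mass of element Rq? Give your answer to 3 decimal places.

80.642 amu

Ar = Σ fᵢ·mᵢ = 0.16454 × 78.945 + 0.83546 × 80.976
= 12.9896 + 67.6522 = 80.6418 amu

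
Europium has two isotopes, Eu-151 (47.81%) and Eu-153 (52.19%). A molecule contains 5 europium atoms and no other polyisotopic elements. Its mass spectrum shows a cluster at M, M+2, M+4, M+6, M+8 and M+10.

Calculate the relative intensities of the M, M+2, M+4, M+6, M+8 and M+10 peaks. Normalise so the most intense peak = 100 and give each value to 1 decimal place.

7.7 : 42.0 : 91.6 : 100.0 : 54.6 : 11.9

Expanding (0.4781 + 0.5219)^5:
P(M) = 0.4781^5 = 0.024980
P(M+2) = 5 × 0.4781^4 × 0.5219^1 = 0.136343
P(M+4) = 10 × 0.4781^3 × 0.5219^2 = 0.297667
P(M+6) = 10 × 0.4781^2 × 0.5219^3 = 0.324937
P(M+8) = 5 × 0.4781^1 × 0.5219^4 = 0.177353
P(M+10) = 0.5219^5 = 0.038720
The M+6 peak is largest (0.324937); scaling to 100 gives 7.7 : 42.0 : 91.6 : 100.0 : 54.6 : 11.9.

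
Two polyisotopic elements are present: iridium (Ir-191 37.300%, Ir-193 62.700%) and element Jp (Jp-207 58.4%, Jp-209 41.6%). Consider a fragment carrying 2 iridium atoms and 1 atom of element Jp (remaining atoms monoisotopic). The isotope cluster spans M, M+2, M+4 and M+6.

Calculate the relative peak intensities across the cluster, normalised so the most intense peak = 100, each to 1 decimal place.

Iridium pattern (n=2): 0.139129 : 0.467742 : 0.393129
Element Jp pattern (n=1): 0.5840 : 0.4160
Convolve the two distributions (both contribute in 2-u steps):
  M: 0.139129×0.5840 = 0.081251
  M+2: 0.139129×0.4160 + 0.467742×0.5840 = 0.331039
  M+4: 0.467742×0.4160 + 0.393129×0.5840 = 0.424168
  M+6: 0.393129×0.4160 = 0.163542
Scale to base peak (0.424168) = 100: 19.2 : 78.0 : 100.0 : 38.6

19.2 : 78.0 : 100.0 : 38.6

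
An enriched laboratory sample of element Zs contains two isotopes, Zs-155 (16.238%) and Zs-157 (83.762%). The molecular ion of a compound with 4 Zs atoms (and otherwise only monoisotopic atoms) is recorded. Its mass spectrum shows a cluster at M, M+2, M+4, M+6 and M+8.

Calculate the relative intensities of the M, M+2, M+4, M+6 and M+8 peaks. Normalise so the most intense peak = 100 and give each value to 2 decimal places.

0.14 : 2.91 : 22.55 : 77.54 : 100.00

Expanding (0.16238 + 0.83762)^4:
P(M) = 0.16238^4 = 0.000695
P(M+2) = 4 × 0.16238^3 × 0.83762^1 = 0.014345
P(M+4) = 6 × 0.16238^2 × 0.83762^2 = 0.110997
P(M+6) = 4 × 0.16238^1 × 0.83762^3 = 0.381710
P(M+8) = 0.83762^4 = 0.492253
The M+8 peak is largest (0.492253); scaling to 100 gives 0.14 : 2.91 : 22.55 : 77.54 : 100.00.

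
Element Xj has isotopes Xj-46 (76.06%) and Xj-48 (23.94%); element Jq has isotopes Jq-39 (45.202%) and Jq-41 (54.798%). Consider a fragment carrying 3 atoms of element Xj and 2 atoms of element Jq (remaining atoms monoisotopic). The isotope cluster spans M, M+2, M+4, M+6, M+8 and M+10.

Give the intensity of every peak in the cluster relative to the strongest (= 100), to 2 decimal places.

Element Xj pattern (n=3): 0.4400165 : 0.41548758 : 0.13077534 : 0.01372058
Element Jq pattern (n=2): 0.20432208 : 0.49539584 : 0.30028208
Convolve the two distributions (both contribute in 2-u steps):
  M: 0.4400165×0.20432208 = 0.089905
  M+2: 0.4400165×0.49539584 + 0.41548758×0.20432208 = 0.302876
  M+4: 0.4400165×0.30028208 + 0.41548758×0.49539584 + 0.13077534×0.20432208 = 0.364680
  M+6: 0.41548758×0.30028208 + 0.13077534×0.49539584 + 0.01372058×0.20432208 = 0.192352
  M+8: 0.13077534×0.30028208 + 0.01372058×0.49539584 = 0.046067
  M+10: 0.01372058×0.30028208 = 0.004120
Scale to base peak (0.364680) = 100: 24.65 : 83.05 : 100.00 : 52.75 : 12.63 : 1.13

24.65 : 83.05 : 100.00 : 52.75 : 12.63 : 1.13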